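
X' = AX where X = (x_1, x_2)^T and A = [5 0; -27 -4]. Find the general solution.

x_1(t) = K_2e^(5t), x_2(t) = -K_1e^(-4t) - 3K_2e^(5t)

Coefficient matrix A = [[5, 0], [-27, -4]].
Characteristic polynomial det(A - λI) = λ^2 - λ - 20 = 0.
Eigenvalues λ = -4, 5.
For λ=-4: (A-λI) row 1 is [9, 0], so an eigenvector is (0, -1).
For λ=5: (A-λI) row 2 is [-27, -9], so an eigenvector is (1, -3).
General solution: K_1e^(-4t)(0,-1) + K_2e^(5t)(1,-3).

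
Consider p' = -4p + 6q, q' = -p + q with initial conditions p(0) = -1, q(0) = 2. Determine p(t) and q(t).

p(t) = 14e^(-t) - 15e^(-2t), q(t) = 7e^(-t) - 5e^(-2t)

Coefficient matrix A = [[-4, 6], [-1, 1]].
Characteristic polynomial det(A - λI) = λ^2 + 3λ + 2 = 0.
Eigenvalues λ = -2, -1.
For λ=-2: (A-λI) row 1 is [-2, 6], so an eigenvector is (3, 1).
For λ=-1: (A-λI) row 1 is [-3, 6], so an eigenvector is (2, 1).
General solution: c_1e^(-2t)(3,1) + c_2e^(-t)(2,1).
Applying p(0)=-1, q(0)=2 gives c_1=-5, c_2=7.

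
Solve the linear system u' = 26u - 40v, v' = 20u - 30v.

u(t) = 3K_1e^(-2t)sin(4t) - K_1e^(-2t)cos(4t) - K_2e^(-2t)sin(4t) - 3K_2e^(-2t)cos(4t), v(t) = 2K_1e^(-2t)sin(4t) - K_1e^(-2t)cos(4t) - K_2e^(-2t)sin(4t) - 2K_2e^(-2t)cos(4t)

Coefficient matrix A = [[26, -40], [20, -30]].
Characteristic polynomial det(A - λI) = λ^2 + 4λ + 20 = 0.
Eigenvalues λ = -2 ± 4i (complex conjugate pair).
For λ=-2+4i: an eigenvector is (-1,-1) - i(3,2) = (-1 - 3i, -1 - 2i).
A real fundamental pair from Re and Im of e^((-2+4i)t)v: X_1 = e^(-2t)(cos(4t)·(-1,-1) + sin(4t)·(3,2)), X_2 = e^(-2t)(sin(4t)·(-1,-1) - cos(4t)·(3,2)).
General solution: K_1X_1 + K_2X_2.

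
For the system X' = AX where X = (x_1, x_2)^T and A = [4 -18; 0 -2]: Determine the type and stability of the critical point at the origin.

A = [[4,-18],[0,-2]]; det(A-λI) = λ^2 - 2λ - 8.
λ = -2, 4: opposite signs.

saddle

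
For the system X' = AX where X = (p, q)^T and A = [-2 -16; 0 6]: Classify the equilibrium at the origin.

saddle

A = [[-2,-16],[0,6]]; det(A-λI) = λ^2 - 4λ - 12.
λ = -2, 6: opposite signs.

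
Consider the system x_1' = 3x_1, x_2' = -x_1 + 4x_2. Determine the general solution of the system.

Coefficient matrix A = [[3, 0], [-1, 4]].
Characteristic polynomial det(A - λI) = λ^2 - 7λ + 12 = 0.
Eigenvalues λ = 4, 3.
For λ=4: (A-λI) row 1 is [-1, 0], so an eigenvector is (0, -1).
For λ=3: (A-λI) row 2 is [-1, 1], so an eigenvector is (1, 1).
General solution: K_1e^(4t)(0,-1) + K_2e^(3t)(1,1).

x_1(t) = K_2e^(3t), x_2(t) = -K_1e^(4t) + K_2e^(3t)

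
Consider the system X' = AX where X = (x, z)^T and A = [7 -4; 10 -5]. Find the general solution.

x(t) = K_1e^(t)sin(2t) + K_1e^(t)cos(2t) + K_2e^(t)sin(2t) - K_2e^(t)cos(2t), z(t) = 2K_1e^(t)sin(2t) + K_1e^(t)cos(2t) + K_2e^(t)sin(2t) - 2K_2e^(t)cos(2t)

Coefficient matrix A = [[7, -4], [10, -5]].
Characteristic polynomial det(A - λI) = λ^2 - 2λ + 5 = 0.
Eigenvalues λ = 1 ± 2i (complex conjugate pair).
For λ=1+2i: an eigenvector is (1,1) - i(1,2) = (1 - i, 1 - 2i).
A real fundamental pair from Re and Im of e^((1+2i)t)v: X_1 = e^(t)(cos(2t)·(1,1) + sin(2t)·(1,2)), X_2 = e^(t)(sin(2t)·(1,1) - cos(2t)·(1,2)).
General solution: K_1X_1 + K_2X_2.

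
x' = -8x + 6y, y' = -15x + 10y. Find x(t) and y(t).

Coefficient matrix A = [[-8, 6], [-15, 10]].
Characteristic polynomial det(A - λI) = λ^2 - 2λ + 10 = 0.
Eigenvalues λ = 1 ± 3i (complex conjugate pair).
For λ=1+3i: an eigenvector is (-1,-2) - i(-1,-1) = (-1 + i, -2 + i).
A real fundamental pair from Re and Im of e^((1+3i)t)v: X_1 = e^(t)(cos(3t)·(-1,-2) + sin(3t)·(-1,-1)), X_2 = e^(t)(sin(3t)·(-1,-2) - cos(3t)·(-1,-1)).
General solution: c_1X_1 + c_2X_2.

x(t) = -c_1e^(t)sin(3t) - c_1e^(t)cos(3t) - c_2e^(t)sin(3t) + c_2e^(t)cos(3t), y(t) = -c_1e^(t)sin(3t) - 2c_1e^(t)cos(3t) - 2c_2e^(t)sin(3t) + c_2e^(t)cos(3t)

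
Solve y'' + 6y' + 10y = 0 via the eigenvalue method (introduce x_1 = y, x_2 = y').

y(t) = C_1e^(-3t)cos(t) + C_2e^(-3t)sin(t)

Let x_1 = y, x_2 = y'. Then x_1' = x_2 and x_2' = -10x_1 - 6x_2.
A = [[0,1],[-10,-6]]; det(A-λI) = λ^2 + 6λ + 10.
Eigenvalues λ = -3 ± i.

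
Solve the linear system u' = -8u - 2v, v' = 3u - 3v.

u(t) = c_1e^(-6t) - 2c_2e^(-5t), v(t) = -c_1e^(-6t) + 3c_2e^(-5t)

Coefficient matrix A = [[-8, -2], [3, -3]].
Characteristic polynomial det(A - λI) = λ^2 + 11λ + 30 = 0.
Eigenvalues λ = -6, -5.
For λ=-6: (A-λI) row 1 is [-2, -2], so an eigenvector is (1, -1).
For λ=-5: (A-λI) row 1 is [-3, -2], so an eigenvector is (-2, 3).
General solution: c_1e^(-6t)(1,-1) + c_2e^(-5t)(-2,3).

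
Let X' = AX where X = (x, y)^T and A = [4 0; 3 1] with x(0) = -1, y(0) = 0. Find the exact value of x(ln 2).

A = [[4,0],[3,1]]; eigenvalues λ = 1, 4.
Eigenvectors: (0,1) for λ=1, (-1,-1) for λ=4.
From the initial condition, c_1 = 1, c_2 = 1.
x(ln 2) = (1)(2^1)(0) + (1)(2^4)(-1) = -16.

-16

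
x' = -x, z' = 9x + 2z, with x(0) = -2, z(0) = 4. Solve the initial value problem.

Coefficient matrix A = [[-1, 0], [9, 2]].
Characteristic polynomial det(A - λI) = λ^2 - λ - 2 = 0.
Eigenvalues λ = 2, -1.
For λ=2: (A-λI) row 1 is [-3, 0], so an eigenvector is (0, -1).
For λ=-1: (A-λI) row 2 is [9, 3], so an eigenvector is (1, -3).
General solution: K_1e^(2t)(0,-1) + K_2e^(-t)(1,-3).
Applying x(0)=-2, z(0)=4 gives K_1=2, K_2=-2.

x(t) = -2e^(-t), z(t) = -2e^(2t) + 6e^(-t)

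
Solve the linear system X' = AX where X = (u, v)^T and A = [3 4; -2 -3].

Coefficient matrix A = [[3, 4], [-2, -3]].
Characteristic polynomial det(A - λI) = λ^2 - 1 = 0.
Eigenvalues λ = -1, 1.
For λ=-1: (A-λI) row 1 is [4, 4], so an eigenvector is (-1, 1).
For λ=1: (A-λI) row 1 is [2, 4], so an eigenvector is (-2, 1).
General solution: K_1e^(-t)(-1,1) + K_2e^(t)(-2,1).

u(t) = -K_1e^(-t) - 2K_2e^(t), v(t) = K_1e^(-t) + K_2e^(t)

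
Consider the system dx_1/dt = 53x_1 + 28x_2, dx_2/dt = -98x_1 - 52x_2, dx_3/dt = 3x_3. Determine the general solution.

Coefficient matrix A = [[53, 28, 0], [-98, -52, 0], [0, 0, 3]].
det(A - λI) = 0 gives eigenvalues λ = -3, 4, 3.
For λ=-3: eigenvector (-1,2,0).
For λ=4: eigenvector (-4,7,0).
For λ=3: eigenvector (0,0,1).
General solution: C_1e^(-3t)(-1,2,0) + C_2e^(4t)(-4,7,0) + C_3e^(3t)(0,0,1).

x_1(t) = -C_1e^(-3t) - 4C_2e^(4t), x_2(t) = 2C_1e^(-3t) + 7C_2e^(4t), x_3(t) = C_3e^(3t)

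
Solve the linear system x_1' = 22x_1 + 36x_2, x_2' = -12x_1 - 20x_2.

x_1(t) = -3K_1e^(-2t) - 2K_2e^(4t), x_2(t) = 2K_1e^(-2t) + K_2e^(4t)

Coefficient matrix A = [[22, 36], [-12, -20]].
Characteristic polynomial det(A - λI) = λ^2 - 2λ - 8 = 0.
Eigenvalues λ = -2, 4.
For λ=-2: (A-λI) row 1 is [24, 36], so an eigenvector is (-3, 2).
For λ=4: (A-λI) row 1 is [18, 36], so an eigenvector is (-2, 1).
General solution: K_1e^(-2t)(-3,2) + K_2e^(4t)(-2,1).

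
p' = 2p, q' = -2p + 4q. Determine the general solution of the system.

p(t) = -C_2e^(2t), q(t) = C_1e^(4t) - C_2e^(2t)

Coefficient matrix A = [[2, 0], [-2, 4]].
Characteristic polynomial det(A - λI) = λ^2 - 6λ + 8 = 0.
Eigenvalues λ = 4, 2.
For λ=4: (A-λI) row 1 is [-2, 0], so an eigenvector is (0, 1).
For λ=2: (A-λI) row 2 is [-2, 2], so an eigenvector is (-1, -1).
General solution: C_1e^(4t)(0,1) + C_2e^(2t)(-1,-1).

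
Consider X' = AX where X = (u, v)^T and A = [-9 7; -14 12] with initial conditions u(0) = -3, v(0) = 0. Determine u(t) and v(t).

u(t) = 3e^(5t) - 6e^(-2t), v(t) = 6e^(5t) - 6e^(-2t)

Coefficient matrix A = [[-9, 7], [-14, 12]].
Characteristic polynomial det(A - λI) = λ^2 - 3λ - 10 = 0.
Eigenvalues λ = -2, 5.
For λ=-2: (A-λI) row 1 is [-7, 7], so an eigenvector is (1, 1).
For λ=5: (A-λI) row 1 is [-14, 7], so an eigenvector is (-1, -2).
General solution: K_1e^(-2t)(1,1) + K_2e^(5t)(-1,-2).
Applying u(0)=-3, v(0)=0 gives K_1=-6, K_2=-3.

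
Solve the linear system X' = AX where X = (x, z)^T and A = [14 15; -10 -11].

x(t) = -C_1e^(-t) + 3C_2e^(4t), z(t) = C_1e^(-t) - 2C_2e^(4t)

Coefficient matrix A = [[14, 15], [-10, -11]].
Characteristic polynomial det(A - λI) = λ^2 - 3λ - 4 = 0.
Eigenvalues λ = -1, 4.
For λ=-1: (A-λI) row 1 is [15, 15], so an eigenvector is (-1, 1).
For λ=4: (A-λI) row 1 is [10, 15], so an eigenvector is (3, -2).
General solution: C_1e^(-t)(-1,1) + C_2e^(4t)(3,-2).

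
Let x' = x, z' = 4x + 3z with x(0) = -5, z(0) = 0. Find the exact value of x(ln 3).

-15

A = [[1,0],[4,3]]; eigenvalues λ = 3, 1.
Eigenvectors: (0,1) for λ=3, (1,-2) for λ=1.
From the initial condition, c_1 = -10, c_2 = -5.
x(ln 3) = (-10)(3^3)(0) + (-5)(3^1)(1) = -15.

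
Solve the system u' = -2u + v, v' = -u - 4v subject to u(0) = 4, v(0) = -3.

u(t) = te^(-3t) + 4e^(-3t), v(t) = -te^(-3t) - 3e^(-3t)

Coefficient matrix A = [[-2, 1], [-1, -4]].
Characteristic polynomial det(A - λI) = λ^2 + 6λ + 9 = 0.
Single eigenvalue λ = -3 with algebraic multiplicity 2.
Eigenvector v = (-1,1); generalized eigenvector w with (A-λI)w=v is (2,-3).
General solution: e^(-3t)[K_1·v + K_2·(t·v + w)].
Applying u(0)=4, v(0)=-3 gives K_1=-6, K_2=-1.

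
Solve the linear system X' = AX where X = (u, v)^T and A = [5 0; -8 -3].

Coefficient matrix A = [[5, 0], [-8, -3]].
Characteristic polynomial det(A - λI) = λ^2 - 2λ - 15 = 0.
Eigenvalues λ = -3, 5.
For λ=-3: (A-λI) row 1 is [8, 0], so an eigenvector is (0, -1).
For λ=5: (A-λI) row 2 is [-8, -8], so an eigenvector is (-1, 1).
General solution: C_1e^(-3t)(0,-1) + C_2e^(5t)(-1,1).

u(t) = -C_2e^(5t), v(t) = -C_1e^(-3t) + C_2e^(5t)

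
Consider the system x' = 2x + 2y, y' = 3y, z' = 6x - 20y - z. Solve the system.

Coefficient matrix A = [[2, 2, 0], [0, 3, 0], [6, -20, -1]].
det(A - λI) = 0 gives eigenvalues λ = 2, 3, -1.
For λ=2: eigenvector (1,0,2).
For λ=3: eigenvector (2,1,-2).
For λ=-1: eigenvector (0,0,1).
General solution: K_1e^(2t)(1,0,2) + K_2e^(3t)(2,1,-2) + K_3e^(-t)(0,0,1).

x(t) = K_1e^(2t) + 2K_2e^(3t), y(t) = K_2e^(3t), z(t) = 2K_1e^(2t) - 2K_2e^(3t) + K_3e^(-t)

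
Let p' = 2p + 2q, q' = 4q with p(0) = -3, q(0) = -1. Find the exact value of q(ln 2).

A = [[2,2],[0,4]]; eigenvalues λ = 2, 4.
Eigenvectors: (1,0) for λ=2, (-1,-1) for λ=4.
From the initial condition, c_1 = -2, c_2 = 1.
q(ln 2) = (-2)(2^2)(0) + (1)(2^4)(-1) = -16.

-16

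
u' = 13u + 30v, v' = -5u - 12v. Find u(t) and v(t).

u(t) = -3c_1e^(3t) - 2c_2e^(-2t), v(t) = c_1e^(3t) + c_2e^(-2t)

Coefficient matrix A = [[13, 30], [-5, -12]].
Characteristic polynomial det(A - λI) = λ^2 - λ - 6 = 0.
Eigenvalues λ = 3, -2.
For λ=3: (A-λI) row 1 is [10, 30], so an eigenvector is (-3, 1).
For λ=-2: (A-λI) row 1 is [15, 30], so an eigenvector is (-2, 1).
General solution: c_1e^(3t)(-3,1) + c_2e^(-2t)(-2,1).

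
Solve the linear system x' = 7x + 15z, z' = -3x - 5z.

x(t) = 2c_1e^(t)sin(3t) + c_1e^(t)cos(3t) + c_2e^(t)sin(3t) - 2c_2e^(t)cos(3t), z(t) = -c_1e^(t)sin(3t) + c_2e^(t)cos(3t)

Coefficient matrix A = [[7, 15], [-3, -5]].
Characteristic polynomial det(A - λI) = λ^2 - 2λ + 10 = 0.
Eigenvalues λ = 1 ± 3i (complex conjugate pair).
For λ=1+3i: an eigenvector is (1,0) - i(2,-1) = (1 - 2i, 0 + i).
A real fundamental pair from Re and Im of e^((1+3i)t)v: X_1 = e^(t)(cos(3t)·(1,0) + sin(3t)·(2,-1)), X_2 = e^(t)(sin(3t)·(1,0) - cos(3t)·(2,-1)).
General solution: c_1X_1 + c_2X_2.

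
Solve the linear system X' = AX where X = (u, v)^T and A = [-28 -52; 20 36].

u(t) = -2C_1e^(4t)sin(4t) - 3C_1e^(4t)cos(4t) - 3C_2e^(4t)sin(4t) + 2C_2e^(4t)cos(4t), v(t) = C_1e^(4t)sin(4t) + 2C_1e^(4t)cos(4t) + 2C_2e^(4t)sin(4t) - C_2e^(4t)cos(4t)

Coefficient matrix A = [[-28, -52], [20, 36]].
Characteristic polynomial det(A - λI) = λ^2 - 8λ + 32 = 0.
Eigenvalues λ = 4 ± 4i (complex conjugate pair).
For λ=4+4i: an eigenvector is (-3,2) - i(-2,1) = (-3 + 2i, 2 - i).
A real fundamental pair from Re and Im of e^((4+4i)t)v: X_1 = e^(4t)(cos(4t)·(-3,2) + sin(4t)·(-2,1)), X_2 = e^(4t)(sin(4t)·(-3,2) - cos(4t)·(-2,1)).
General solution: C_1X_1 + C_2X_2.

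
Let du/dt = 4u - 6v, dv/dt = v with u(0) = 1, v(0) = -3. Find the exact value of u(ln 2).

100

A = [[4,-6],[0,1]]; eigenvalues λ = 1, 4.
Eigenvectors: (2,1) for λ=1, (-1,0) for λ=4.
From the initial condition, c_1 = -3, c_2 = -7.
u(ln 2) = (-3)(2^1)(2) + (-7)(2^4)(-1) = 100.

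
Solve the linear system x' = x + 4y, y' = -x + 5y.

x(t) = 2C_1e^(3t) + 2C_2te^(3t) - C_2e^(3t), y(t) = C_1e^(3t) + C_2te^(3t)

Coefficient matrix A = [[1, 4], [-1, 5]].
Characteristic polynomial det(A - λI) = λ^2 - 6λ + 9 = 0.
Single eigenvalue λ = 3 with algebraic multiplicity 2.
Eigenvector v = (2,1); generalized eigenvector w with (A-λI)w=v is (-1,0).
General solution: e^(3t)[C_1·v + C_2·(t·v + w)].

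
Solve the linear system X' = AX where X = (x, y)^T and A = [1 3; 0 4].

Coefficient matrix A = [[1, 3], [0, 4]].
Characteristic polynomial det(A - λI) = λ^2 - 5λ + 4 = 0.
Eigenvalues λ = 1, 4.
For λ=1: (A-λI) row 1 is [0, 3], so an eigenvector is (-1, 0).
For λ=4: (A-λI) row 1 is [-3, 3], so an eigenvector is (1, 1).
General solution: K_1e^(t)(-1,0) + K_2e^(4t)(1,1).

x(t) = -K_1e^(t) + K_2e^(4t), y(t) = K_2e^(4t)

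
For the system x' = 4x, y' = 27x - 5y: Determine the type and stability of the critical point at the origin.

saddle

A = [[4,0],[27,-5]]; det(A-λI) = λ^2 + λ - 20.
λ = 4, -5: opposite signs.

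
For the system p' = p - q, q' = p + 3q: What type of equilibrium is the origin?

unstable improper node

A = [[1,-1],[1,3]]; det(A-λI) = λ^2 - 4λ + 4.
repeated λ = 2 with a single eigenvector.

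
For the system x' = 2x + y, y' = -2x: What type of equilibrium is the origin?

A = [[2,1],[-2,0]]; det(A-λI) = λ^2 - 2λ + 2.
λ = 1 ± i: positive real part.

unstable spiral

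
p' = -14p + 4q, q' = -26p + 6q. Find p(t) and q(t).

Coefficient matrix A = [[-14, 4], [-26, 6]].
Characteristic polynomial det(A - λI) = λ^2 + 8λ + 20 = 0.
Eigenvalues λ = -4 ± 2i (complex conjugate pair).
For λ=-4+2i: an eigenvector is (1,2) - i(-1,-3) = (1 + i, 2 + 3i).
A real fundamental pair from Re and Im of e^((-4+2i)t)v: X_1 = e^(-4t)(cos(2t)·(1,2) + sin(2t)·(-1,-3)), X_2 = e^(-4t)(sin(2t)·(1,2) - cos(2t)·(-1,-3)).
General solution: c_1X_1 + c_2X_2.

p(t) = -c_1e^(-4t)sin(2t) + c_1e^(-4t)cos(2t) + c_2e^(-4t)sin(2t) + c_2e^(-4t)cos(2t), q(t) = -3c_1e^(-4t)sin(2t) + 2c_1e^(-4t)cos(2t) + 2c_2e^(-4t)sin(2t) + 3c_2e^(-4t)cos(2t)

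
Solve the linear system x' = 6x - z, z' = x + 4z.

x(t) = -C_1e^(5t) - C_2te^(5t) - 3C_2e^(5t), z(t) = -C_1e^(5t) - C_2te^(5t) - 2C_2e^(5t)

Coefficient matrix A = [[6, -1], [1, 4]].
Characteristic polynomial det(A - λI) = λ^2 - 10λ + 25 = 0.
Single eigenvalue λ = 5 with algebraic multiplicity 2.
Eigenvector v = (-1,-1); generalized eigenvector w with (A-λI)w=v is (-3,-2).
General solution: e^(5t)[C_1·v + C_2·(t·v + w)].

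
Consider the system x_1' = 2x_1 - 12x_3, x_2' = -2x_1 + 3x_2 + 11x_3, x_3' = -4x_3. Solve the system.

x_1(t) = c_1e^(2t) + 2c_2e^(-4t), x_2(t) = 2c_1e^(2t) - c_2e^(-4t) + c_3e^(3t), x_3(t) = c_2e^(-4t)

Coefficient matrix A = [[2, 0, -12], [-2, 3, 11], [0, 0, -4]].
det(A - λI) = 0 gives eigenvalues λ = 2, -4, 3.
For λ=2: eigenvector (1,2,0).
For λ=-4: eigenvector (2,-1,1).
For λ=3: eigenvector (0,1,0).
General solution: c_1e^(2t)(1,2,0) + c_2e^(-4t)(2,-1,1) + c_3e^(3t)(0,1,0).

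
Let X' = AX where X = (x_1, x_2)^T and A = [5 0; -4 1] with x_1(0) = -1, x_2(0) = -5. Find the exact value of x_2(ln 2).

A = [[5,0],[-4,1]]; eigenvalues λ = 1, 5.
Eigenvectors: (0,-1) for λ=1, (-1,1) for λ=5.
From the initial condition, c_1 = 6, c_2 = 1.
x_2(ln 2) = (6)(2^1)(-1) + (1)(2^5)(1) = 20.

20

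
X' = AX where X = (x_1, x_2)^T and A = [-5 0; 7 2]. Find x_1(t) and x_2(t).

Coefficient matrix A = [[-5, 0], [7, 2]].
Characteristic polynomial det(A - λI) = λ^2 + 3λ - 10 = 0.
Eigenvalues λ = 2, -5.
For λ=2: (A-λI) row 1 is [-7, 0], so an eigenvector is (0, 1).
For λ=-5: (A-λI) row 2 is [7, 7], so an eigenvector is (1, -1).
General solution: K_1e^(2t)(0,1) + K_2e^(-5t)(1,-1).

x_1(t) = K_2e^(-5t), x_2(t) = K_1e^(2t) - K_2e^(-5t)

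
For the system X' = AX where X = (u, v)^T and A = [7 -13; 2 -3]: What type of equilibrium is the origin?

A = [[7,-13],[2,-3]]; det(A-λI) = λ^2 - 4λ + 5.
λ = 2 ± i: positive real part.

unstable spiral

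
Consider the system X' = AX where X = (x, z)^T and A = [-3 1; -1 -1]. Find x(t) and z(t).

x(t) = -c_1e^(-2t) - c_2te^(-2t) - 2c_2e^(-2t), z(t) = -c_1e^(-2t) - c_2te^(-2t) - 3c_2e^(-2t)

Coefficient matrix A = [[-3, 1], [-1, -1]].
Characteristic polynomial det(A - λI) = λ^2 + 4λ + 4 = 0.
Single eigenvalue λ = -2 with algebraic multiplicity 2.
Eigenvector v = (-1,-1); generalized eigenvector w with (A-λI)w=v is (-2,-3).
General solution: e^(-2t)[c_1·v + c_2·(t·v + w)].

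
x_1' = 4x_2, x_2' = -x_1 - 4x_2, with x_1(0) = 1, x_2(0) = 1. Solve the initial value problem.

Coefficient matrix A = [[0, 4], [-1, -4]].
Characteristic polynomial det(A - λI) = λ^2 + 4λ + 4 = 0.
Single eigenvalue λ = -2 with algebraic multiplicity 2.
Eigenvector v = (2,-1); generalized eigenvector w with (A-λI)w=v is (-1,1).
General solution: e^(-2t)[K_1·v + K_2·(t·v + w)].
Applying x_1(0)=1, x_2(0)=1 gives K_1=2, K_2=3.

x_1(t) = 6te^(-2t) + e^(-2t), x_2(t) = -3te^(-2t) + e^(-2t)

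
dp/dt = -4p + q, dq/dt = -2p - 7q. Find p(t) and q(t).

Coefficient matrix A = [[-4, 1], [-2, -7]].
Characteristic polynomial det(A - λI) = λ^2 + 11λ + 30 = 0.
Eigenvalues λ = -5, -6.
For λ=-5: (A-λI) row 1 is [1, 1], so an eigenvector is (1, -1).
For λ=-6: (A-λI) row 1 is [2, 1], so an eigenvector is (1, -2).
General solution: K_1e^(-5t)(1,-1) + K_2e^(-6t)(1,-2).

p(t) = K_1e^(-5t) + K_2e^(-6t), q(t) = -K_1e^(-5t) - 2K_2e^(-6t)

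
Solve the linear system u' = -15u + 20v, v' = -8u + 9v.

Coefficient matrix A = [[-15, 20], [-8, 9]].
Characteristic polynomial det(A - λI) = λ^2 + 6λ + 25 = 0.
Eigenvalues λ = -3 ± 4i (complex conjugate pair).
For λ=-3+4i: an eigenvector is (1,1) - i(2,1) = (1 - 2i, 1 - i).
A real fundamental pair from Re and Im of e^((-3+4i)t)v: X_1 = e^(-3t)(cos(4t)·(1,1) + sin(4t)·(2,1)), X_2 = e^(-3t)(sin(4t)·(1,1) - cos(4t)·(2,1)).
General solution: c_1X_1 + c_2X_2.

u(t) = 2c_1e^(-3t)sin(4t) + c_1e^(-3t)cos(4t) + c_2e^(-3t)sin(4t) - 2c_2e^(-3t)cos(4t), v(t) = c_1e^(-3t)sin(4t) + c_1e^(-3t)cos(4t) + c_2e^(-3t)sin(4t) - c_2e^(-3t)cos(4t)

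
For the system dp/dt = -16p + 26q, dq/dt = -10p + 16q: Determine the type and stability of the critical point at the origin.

center

A = [[-16,26],[-10,16]]; det(A-λI) = λ^2 + 4.
λ = 0 ± 2i: zero real part.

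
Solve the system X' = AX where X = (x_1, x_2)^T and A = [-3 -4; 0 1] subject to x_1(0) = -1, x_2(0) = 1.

Coefficient matrix A = [[-3, -4], [0, 1]].
Characteristic polynomial det(A - λI) = λ^2 + 2λ - 3 = 0.
Eigenvalues λ = 1, -3.
For λ=1: (A-λI) row 1 is [-4, -4], so an eigenvector is (1, -1).
For λ=-3: (A-λI) row 1 is [0, -4], so an eigenvector is (1, 0).
General solution: C_1e^(t)(1,-1) + C_2e^(-3t)(1,0).
Applying x_1(0)=-1, x_2(0)=1 gives C_1=-1, C_2=0.

x_1(t) = -e^(t), x_2(t) = e^(t)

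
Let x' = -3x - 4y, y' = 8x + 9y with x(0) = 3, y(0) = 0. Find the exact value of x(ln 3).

-711

A = [[-3,-4],[8,9]]; eigenvalues λ = 5, 1.
Eigenvectors: (-1,2) for λ=5, (1,-1) for λ=1.
From the initial condition, c_1 = 3, c_2 = 6.
x(ln 3) = (3)(3^5)(-1) + (6)(3^1)(1) = -711.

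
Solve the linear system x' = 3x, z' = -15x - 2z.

x(t) = C_2e^(3t), z(t) = C_1e^(-2t) - 3C_2e^(3t)

Coefficient matrix A = [[3, 0], [-15, -2]].
Characteristic polynomial det(A - λI) = λ^2 - λ - 6 = 0.
Eigenvalues λ = -2, 3.
For λ=-2: (A-λI) row 1 is [5, 0], so an eigenvector is (0, 1).
For λ=3: (A-λI) row 2 is [-15, -5], so an eigenvector is (1, -3).
General solution: C_1e^(-2t)(0,1) + C_2e^(3t)(1,-3).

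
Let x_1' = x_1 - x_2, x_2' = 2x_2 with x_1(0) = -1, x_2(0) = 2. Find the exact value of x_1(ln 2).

A = [[1,-1],[0,2]]; eigenvalues λ = 1, 2.
Eigenvectors: (1,0) for λ=1, (1,-1) for λ=2.
From the initial condition, c_1 = 1, c_2 = -2.
x_1(ln 2) = (1)(2^1)(1) + (-2)(2^2)(1) = -6.

-6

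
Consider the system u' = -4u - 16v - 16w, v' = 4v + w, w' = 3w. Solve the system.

u(t) = c_1e^(-4t) - 2c_2e^(4t), v(t) = c_2e^(4t) - c_3e^(3t), w(t) = c_3e^(3t)

Coefficient matrix A = [[-4, -16, -16], [0, 4, 1], [0, 0, 3]].
det(A - λI) = 0 gives eigenvalues λ = -4, 4, 3.
For λ=-4: eigenvector (1,0,0).
For λ=4: eigenvector (-2,1,0).
For λ=3: eigenvector (0,-1,1).
General solution: c_1e^(-4t)(1,0,0) + c_2e^(4t)(-2,1,0) + c_3e^(3t)(0,-1,1).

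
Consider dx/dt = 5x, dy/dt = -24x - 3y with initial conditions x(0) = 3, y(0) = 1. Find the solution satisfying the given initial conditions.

Coefficient matrix A = [[5, 0], [-24, -3]].
Characteristic polynomial det(A - λI) = λ^2 - 2λ - 15 = 0.
Eigenvalues λ = 5, -3.
For λ=5: (A-λI) row 2 is [-24, -8], so an eigenvector is (-1, 3).
For λ=-3: (A-λI) row 1 is [8, 0], so an eigenvector is (0, 1).
General solution: c_1e^(5t)(-1,3) + c_2e^(-3t)(0,1).
Applying x(0)=3, y(0)=1 gives c_1=-3, c_2=10.

x(t) = 3e^(5t), y(t) = -9e^(5t) + 10e^(-3t)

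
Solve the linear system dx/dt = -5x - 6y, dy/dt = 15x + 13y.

Coefficient matrix A = [[-5, -6], [15, 13]].
Characteristic polynomial det(A - λI) = λ^2 - 8λ + 25 = 0.
Eigenvalues λ = 4 ± 3i (complex conjugate pair).
For λ=4+3i: an eigenvector is (1,-2) - i(1,-1) = (1 - i, -2 + i).
A real fundamental pair from Re and Im of e^((4+3i)t)v: X_1 = e^(4t)(cos(3t)·(1,-2) + sin(3t)·(1,-1)), X_2 = e^(4t)(sin(3t)·(1,-2) - cos(3t)·(1,-1)).
General solution: K_1X_1 + K_2X_2.

x(t) = K_1e^(4t)sin(3t) + K_1e^(4t)cos(3t) + K_2e^(4t)sin(3t) - K_2e^(4t)cos(3t), y(t) = -K_1e^(4t)sin(3t) - 2K_1e^(4t)cos(3t) - 2K_2e^(4t)sin(3t) + K_2e^(4t)cos(3t)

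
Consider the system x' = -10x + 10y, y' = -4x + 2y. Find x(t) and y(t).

x(t) = -2K_1e^(-4t)sin(2t) - K_1e^(-4t)cos(2t) - K_2e^(-4t)sin(2t) + 2K_2e^(-4t)cos(2t), y(t) = -K_1e^(-4t)sin(2t) - K_1e^(-4t)cos(2t) - K_2e^(-4t)sin(2t) + K_2e^(-4t)cos(2t)

Coefficient matrix A = [[-10, 10], [-4, 2]].
Characteristic polynomial det(A - λI) = λ^2 + 8λ + 20 = 0.
Eigenvalues λ = -4 ± 2i (complex conjugate pair).
For λ=-4+2i: an eigenvector is (-1,-1) - i(-2,-1) = (-1 + 2i, -1 + i).
A real fundamental pair from Re and Im of e^((-4+2i)t)v: X_1 = e^(-4t)(cos(2t)·(-1,-1) + sin(2t)·(-2,-1)), X_2 = e^(-4t)(sin(2t)·(-1,-1) - cos(2t)·(-2,-1)).
General solution: K_1X_1 + K_2X_2.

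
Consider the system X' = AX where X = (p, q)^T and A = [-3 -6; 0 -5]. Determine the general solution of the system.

p(t) = K_1e^(-3t) + 3K_2e^(-5t), q(t) = K_2e^(-5t)

Coefficient matrix A = [[-3, -6], [0, -5]].
Characteristic polynomial det(A - λI) = λ^2 + 8λ + 15 = 0.
Eigenvalues λ = -3, -5.
For λ=-3: (A-λI) row 1 is [0, -6], so an eigenvector is (1, 0).
For λ=-5: (A-λI) row 1 is [2, -6], so an eigenvector is (3, 1).
General solution: K_1e^(-3t)(1,0) + K_2e^(-5t)(3,1).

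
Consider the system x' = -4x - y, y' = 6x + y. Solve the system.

Coefficient matrix A = [[-4, -1], [6, 1]].
Characteristic polynomial det(A - λI) = λ^2 + 3λ + 2 = 0.
Eigenvalues λ = -2, -1.
For λ=-2: (A-λI) row 1 is [-2, -1], so an eigenvector is (1, -2).
For λ=-1: (A-λI) row 1 is [-3, -1], so an eigenvector is (-1, 3).
General solution: c_1e^(-2t)(1,-2) + c_2e^(-t)(-1,3).

x(t) = c_1e^(-2t) - c_2e^(-t), y(t) = -2c_1e^(-2t) + 3c_2e^(-t)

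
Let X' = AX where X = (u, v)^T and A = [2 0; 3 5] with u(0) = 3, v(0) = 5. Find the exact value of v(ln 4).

A = [[2,0],[3,5]]; eigenvalues λ = 2, 5.
Eigenvectors: (1,-1) for λ=2, (0,1) for λ=5.
From the initial condition, c_1 = 3, c_2 = 8.
v(ln 4) = (3)(4^2)(-1) + (8)(4^5)(1) = 8144.

8144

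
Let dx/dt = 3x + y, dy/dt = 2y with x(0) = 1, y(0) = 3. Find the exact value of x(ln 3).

A = [[3,1],[0,2]]; eigenvalues λ = 3, 2.
Eigenvectors: (1,0) for λ=3, (-1,1) for λ=2.
From the initial condition, c_1 = 4, c_2 = 3.
x(ln 3) = (4)(3^3)(1) + (3)(3^2)(-1) = 81.

81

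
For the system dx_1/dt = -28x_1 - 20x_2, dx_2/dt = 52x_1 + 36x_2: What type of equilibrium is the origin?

unstable spiral

A = [[-28,-20],[52,36]]; det(A-λI) = λ^2 - 8λ + 32.
λ = 4 ± 4i: positive real part.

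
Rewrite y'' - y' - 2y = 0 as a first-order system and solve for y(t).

y(t) = c_1e^(2t) + c_2e^(-t)

Let x_1 = y, x_2 = y'. Then x_1' = x_2 and x_2' = 2x_1 + x_2.
A = [[0,1],[2,1]]; det(A-λI) = λ^2 - λ - 2.
Eigenvalues λ = 2, -1 with eigenvectors (1,2), (1,-1).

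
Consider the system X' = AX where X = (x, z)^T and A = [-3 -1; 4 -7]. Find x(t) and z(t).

Coefficient matrix A = [[-3, -1], [4, -7]].
Characteristic polynomial det(A - λI) = λ^2 + 10λ + 25 = 0.
Single eigenvalue λ = -5 with algebraic multiplicity 2.
Eigenvector v = (-1,-2); generalized eigenvector w with (A-λI)w=v is (-1,-1).
General solution: e^(-5t)[C_1·v + C_2·(t·v + w)].

x(t) = -C_1e^(-5t) - C_2te^(-5t) - C_2e^(-5t), z(t) = -2C_1e^(-5t) - 2C_2te^(-5t) - C_2e^(-5t)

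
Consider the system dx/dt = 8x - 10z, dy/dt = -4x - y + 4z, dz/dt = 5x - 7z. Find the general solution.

Coefficient matrix A = [[8, 0, -10], [-4, -1, 4], [5, 0, -7]].
det(A - λI) = 0 gives eigenvalues λ = 3, -1, -2.
For λ=3: eigenvector (2,-1,1).
For λ=-1: eigenvector (0,1,0).
For λ=-2: eigenvector (1,0,1).
General solution: C_1e^(3t)(2,-1,1) + C_2e^(-t)(0,1,0) + C_3e^(-2t)(1,0,1).

x(t) = 2C_1e^(3t) + C_3e^(-2t), y(t) = -C_1e^(3t) + C_2e^(-t), z(t) = C_1e^(3t) + C_3e^(-2t)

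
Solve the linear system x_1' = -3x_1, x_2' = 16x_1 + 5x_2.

x_1(t) = c_1e^(-3t), x_2(t) = -2c_1e^(-3t) + c_2e^(5t)

Coefficient matrix A = [[-3, 0], [16, 5]].
Characteristic polynomial det(A - λI) = λ^2 - 2λ - 15 = 0.
Eigenvalues λ = -3, 5.
For λ=-3: (A-λI) row 2 is [16, 8], so an eigenvector is (1, -2).
For λ=5: (A-λI) row 1 is [-8, 0], so an eigenvector is (0, 1).
General solution: c_1e^(-3t)(1,-2) + c_2e^(5t)(0,1).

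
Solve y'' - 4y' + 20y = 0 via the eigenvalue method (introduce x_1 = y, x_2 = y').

y(t) = C_1e^(2t)cos(4t) + C_2e^(2t)sin(4t)

Let x_1 = y, x_2 = y'. Then x_1' = x_2 and x_2' = -20x_1 + 4x_2.
A = [[0,1],[-20,4]]; det(A-λI) = λ^2 - 4λ + 20.
Eigenvalues λ = 2 ± 4i.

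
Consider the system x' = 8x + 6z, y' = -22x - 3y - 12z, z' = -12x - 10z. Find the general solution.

Coefficient matrix A = [[8, 0, 6], [-22, -3, -12], [-12, 0, -10]].
det(A - λI) = 0 gives eigenvalues λ = -4, -3, 2.
For λ=-4: eigenvector (-1,2,2).
For λ=-3: eigenvector (0,1,0).
For λ=2: eigenvector (-1,2,1).
General solution: c_1e^(-4t)(-1,2,2) + c_2e^(-3t)(0,1,0) + c_3e^(2t)(-1,2,1).

x(t) = -c_1e^(-4t) - c_3e^(2t), y(t) = 2c_1e^(-4t) + c_2e^(-3t) + 2c_3e^(2t), z(t) = 2c_1e^(-4t) + c_3e^(2t)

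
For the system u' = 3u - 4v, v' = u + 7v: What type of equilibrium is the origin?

unstable improper node

A = [[3,-4],[1,7]]; det(A-λI) = λ^2 - 10λ + 25.
repeated λ = 5 with a single eigenvector.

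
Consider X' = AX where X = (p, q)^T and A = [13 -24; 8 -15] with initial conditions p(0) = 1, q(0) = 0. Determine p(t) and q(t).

Coefficient matrix A = [[13, -24], [8, -15]].
Characteristic polynomial det(A - λI) = λ^2 + 2λ - 3 = 0.
Eigenvalues λ = -3, 1.
For λ=-3: (A-λI) row 1 is [16, -24], so an eigenvector is (3, 2).
For λ=1: (A-λI) row 1 is [12, -24], so an eigenvector is (2, 1).
General solution: C_1e^(-3t)(3,2) + C_2e^(t)(2,1).
Applying p(0)=1, q(0)=0 gives C_1=-1, C_2=2.

p(t) = 4e^(t) - 3e^(-3t), q(t) = 2e^(t) - 2e^(-3t)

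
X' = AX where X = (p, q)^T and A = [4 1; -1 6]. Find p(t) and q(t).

Coefficient matrix A = [[4, 1], [-1, 6]].
Characteristic polynomial det(A - λI) = λ^2 - 10λ + 25 = 0.
Single eigenvalue λ = 5 with algebraic multiplicity 2.
Eigenvector v = (-1,-1); generalized eigenvector w with (A-λI)w=v is (-1,-2).
General solution: e^(5t)[c_1·v + c_2·(t·v + w)].

p(t) = -c_1e^(5t) - c_2te^(5t) - c_2e^(5t), q(t) = -c_1e^(5t) - c_2te^(5t) - 2c_2e^(5t)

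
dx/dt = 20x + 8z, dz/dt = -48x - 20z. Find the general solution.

Coefficient matrix A = [[20, 8], [-48, -20]].
Characteristic polynomial det(A - λI) = λ^2 - 16 = 0.
Eigenvalues λ = -4, 4.
For λ=-4: (A-λI) row 1 is [24, 8], so an eigenvector is (-1, 3).
For λ=4: (A-λI) row 1 is [16, 8], so an eigenvector is (-1, 2).
General solution: C_1e^(-4t)(-1,3) + C_2e^(4t)(-1,2).

x(t) = -C_1e^(-4t) - C_2e^(4t), z(t) = 3C_1e^(-4t) + 2C_2e^(4t)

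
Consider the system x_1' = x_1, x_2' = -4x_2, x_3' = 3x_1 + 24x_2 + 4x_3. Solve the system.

x_1(t) = K_1e^(t), x_2(t) = K_3e^(-4t), x_3(t) = -K_1e^(t) + K_2e^(4t) - 3K_3e^(-4t)

Coefficient matrix A = [[1, 0, 0], [0, -4, 0], [3, 24, 4]].
det(A - λI) = 0 gives eigenvalues λ = 1, 4, -4.
For λ=1: eigenvector (1,0,-1).
For λ=4: eigenvector (0,0,1).
For λ=-4: eigenvector (0,1,-3).
General solution: K_1e^(t)(1,0,-1) + K_2e^(4t)(0,0,1) + K_3e^(-4t)(0,1,-3).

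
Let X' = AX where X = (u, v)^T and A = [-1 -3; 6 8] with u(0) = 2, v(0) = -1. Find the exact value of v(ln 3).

A = [[-1,-3],[6,8]]; eigenvalues λ = 2, 5.
Eigenvectors: (1,-1) for λ=2, (1,-2) for λ=5.
From the initial condition, c_1 = 3, c_2 = -1.
v(ln 3) = (3)(3^2)(-1) + (-1)(3^5)(-2) = 459.

459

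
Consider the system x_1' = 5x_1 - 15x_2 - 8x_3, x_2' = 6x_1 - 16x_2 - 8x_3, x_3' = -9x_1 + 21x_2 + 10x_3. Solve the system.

Coefficient matrix A = [[5, -15, -8], [6, -16, -8], [-9, 21, 10]].
det(A - λI) = 0 gives eigenvalues λ = -1, -2, 2.
For λ=-1: eigenvector (-1,-2,3).
For λ=-2: eigenvector (1,1,-1).
For λ=2: eigenvector (-2,-2,3).
General solution: C_1e^(-t)(-1,-2,3) + C_2e^(-2t)(1,1,-1) + C_3e^(2t)(-2,-2,3).

x_1(t) = -C_1e^(-t) + C_2e^(-2t) - 2C_3e^(2t), x_2(t) = -2C_1e^(-t) + C_2e^(-2t) - 2C_3e^(2t), x_3(t) = 3C_1e^(-t) - C_2e^(-2t) + 3C_3e^(2t)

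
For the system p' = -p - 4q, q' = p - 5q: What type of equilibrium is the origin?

stable improper node

A = [[-1,-4],[1,-5]]; det(A-λI) = λ^2 + 6λ + 9.
repeated λ = -3 with a single eigenvector.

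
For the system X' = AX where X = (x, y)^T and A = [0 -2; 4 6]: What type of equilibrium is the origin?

unstable node

A = [[0,-2],[4,6]]; det(A-λI) = λ^2 - 6λ + 8.
λ = 4, 2: both positive.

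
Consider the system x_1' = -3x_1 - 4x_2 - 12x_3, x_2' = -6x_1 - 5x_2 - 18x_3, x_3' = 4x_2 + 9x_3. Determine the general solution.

Coefficient matrix A = [[-3, -4, -12], [-6, -5, -18], [0, 4, 9]].
det(A - λI) = 0 gives eigenvalues λ = 1, -3, 3.
For λ=1: eigenvector (-1,-2,1).
For λ=-3: eigenvector (-2,-3,1).
For λ=3: eigenvector (-2,-3,2).
General solution: K_1e^(t)(-1,-2,1) + K_2e^(-3t)(-2,-3,1) + K_3e^(3t)(-2,-3,2).

x_1(t) = -K_1e^(t) - 2K_2e^(-3t) - 2K_3e^(3t), x_2(t) = -2K_1e^(t) - 3K_2e^(-3t) - 3K_3e^(3t), x_3(t) = K_1e^(t) + K_2e^(-3t) + 2K_3e^(3t)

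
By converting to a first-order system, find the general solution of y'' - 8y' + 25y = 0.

Let x_1 = y, x_2 = y'. Then x_1' = x_2 and x_2' = -25x_1 + 8x_2.
A = [[0,1],[-25,8]]; det(A-λI) = λ^2 - 8λ + 25.
Eigenvalues λ = 4 ± 3i.

y(t) = K_1e^(4t)cos(3t) + K_2e^(4t)sin(3t)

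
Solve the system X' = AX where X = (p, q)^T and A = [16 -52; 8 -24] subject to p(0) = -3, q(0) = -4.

p(t) = 37e^(-4t)sin(4t) - 3e^(-4t)cos(4t), q(t) = 14e^(-4t)sin(4t) - 4e^(-4t)cos(4t)

Coefficient matrix A = [[16, -52], [8, -24]].
Characteristic polynomial det(A - λI) = λ^2 + 8λ + 32 = 0.
Eigenvalues λ = -4 ± 4i (complex conjugate pair).
For λ=-4+4i: an eigenvector is (2,1) - i(-3,-1) = (2 + 3i, 1 + i).
A real fundamental pair from Re and Im of e^((-4+4i)t)v: X_1 = e^(-4t)(cos(4t)·(2,1) + sin(4t)·(-3,-1)), X_2 = e^(-4t)(sin(4t)·(2,1) - cos(4t)·(-3,-1)).
General solution: c_1X_1 + c_2X_2.
Applying p(0)=-3, q(0)=-4 gives c_1=-9, c_2=5.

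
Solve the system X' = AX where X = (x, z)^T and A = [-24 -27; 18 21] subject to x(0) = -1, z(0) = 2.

Coefficient matrix A = [[-24, -27], [18, 21]].
Characteristic polynomial det(A - λI) = λ^2 + 3λ - 18 = 0.
Eigenvalues λ = 3, -6.
For λ=3: (A-λI) row 1 is [-27, -27], so an eigenvector is (-1, 1).
For λ=-6: (A-λI) row 1 is [-18, -27], so an eigenvector is (-3, 2).
General solution: C_1e^(3t)(-1,1) + C_2e^(-6t)(-3,2).
Applying x(0)=-1, z(0)=2 gives C_1=4, C_2=-1.

x(t) = -4e^(3t) + 3e^(-6t), z(t) = 4e^(3t) - 2e^(-6t)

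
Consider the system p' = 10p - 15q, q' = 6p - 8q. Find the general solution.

Coefficient matrix A = [[10, -15], [6, -8]].
Characteristic polynomial det(A - λI) = λ^2 - 2λ + 10 = 0.
Eigenvalues λ = 1 ± 3i (complex conjugate pair).
For λ=1+3i: an eigenvector is (-2,-1) - i(-1,-1) = (-2 + i, -1 + i).
A real fundamental pair from Re and Im of e^((1+3i)t)v: X_1 = e^(t)(cos(3t)·(-2,-1) + sin(3t)·(-1,-1)), X_2 = e^(t)(sin(3t)·(-2,-1) - cos(3t)·(-1,-1)).
General solution: c_1X_1 + c_2X_2.

p(t) = -c_1e^(t)sin(3t) - 2c_1e^(t)cos(3t) - 2c_2e^(t)sin(3t) + c_2e^(t)cos(3t), q(t) = -c_1e^(t)sin(3t) - c_1e^(t)cos(3t) - c_2e^(t)sin(3t) + c_2e^(t)cos(3t)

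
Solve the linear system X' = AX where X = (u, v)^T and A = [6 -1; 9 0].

Coefficient matrix A = [[6, -1], [9, 0]].
Characteristic polynomial det(A - λI) = λ^2 - 6λ + 9 = 0.
Single eigenvalue λ = 3 with algebraic multiplicity 2.
Eigenvector v = (1,3); generalized eigenvector w with (A-λI)w=v is (0,-1).
General solution: e^(3t)[K_1·v + K_2·(t·v + w)].

u(t) = K_1e^(3t) + K_2te^(3t), v(t) = 3K_1e^(3t) + 3K_2te^(3t) - K_2e^(3t)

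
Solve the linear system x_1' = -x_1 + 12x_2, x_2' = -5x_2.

x_1(t) = 3K_1e^(-5t) + K_2e^(-t), x_2(t) = -K_1e^(-5t)

Coefficient matrix A = [[-1, 12], [0, -5]].
Characteristic polynomial det(A - λI) = λ^2 + 6λ + 5 = 0.
Eigenvalues λ = -5, -1.
For λ=-5: (A-λI) row 1 is [4, 12], so an eigenvector is (3, -1).
For λ=-1: (A-λI) row 1 is [0, 12], so an eigenvector is (1, 0).
General solution: K_1e^(-5t)(3,-1) + K_2e^(-t)(1,0).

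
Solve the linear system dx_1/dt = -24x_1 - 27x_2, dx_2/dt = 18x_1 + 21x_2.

x_1(t) = -C_1e^(3t) + 3C_2e^(-6t), x_2(t) = C_1e^(3t) - 2C_2e^(-6t)

Coefficient matrix A = [[-24, -27], [18, 21]].
Characteristic polynomial det(A - λI) = λ^2 + 3λ - 18 = 0.
Eigenvalues λ = 3, -6.
For λ=3: (A-λI) row 1 is [-27, -27], so an eigenvector is (-1, 1).
For λ=-6: (A-λI) row 1 is [-18, -27], so an eigenvector is (3, -2).
General solution: C_1e^(3t)(-1,1) + C_2e^(-6t)(3,-2).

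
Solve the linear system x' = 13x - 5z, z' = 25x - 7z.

Coefficient matrix A = [[13, -5], [25, -7]].
Characteristic polynomial det(A - λI) = λ^2 - 6λ + 34 = 0.
Eigenvalues λ = 3 ± 5i (complex conjugate pair).
For λ=3+5i: an eigenvector is (-1,-2) - i(0,-1) = (-1, -2 + i).
A real fundamental pair from Re and Im of e^((3+5i)t)v: X_1 = e^(3t)(cos(5t)·(-1,-2) + sin(5t)·(0,-1)), X_2 = e^(3t)(sin(5t)·(-1,-2) - cos(5t)·(0,-1)).
General solution: C_1X_1 + C_2X_2.

x(t) = -C_1e^(3t)cos(5t) - C_2e^(3t)sin(5t), z(t) = -C_1e^(3t)sin(5t) - 2C_1e^(3t)cos(5t) - 2C_2e^(3t)sin(5t) + C_2e^(3t)cos(5t)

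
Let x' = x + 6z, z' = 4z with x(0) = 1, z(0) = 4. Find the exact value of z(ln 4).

A = [[1,6],[0,4]]; eigenvalues λ = 1, 4.
Eigenvectors: (1,0) for λ=1, (-2,-1) for λ=4.
From the initial condition, c_1 = -7, c_2 = -4.
z(ln 4) = (-7)(4^1)(0) + (-4)(4^4)(-1) = 1024.

1024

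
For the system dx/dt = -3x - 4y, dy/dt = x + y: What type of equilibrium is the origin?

A = [[-3,-4],[1,1]]; det(A-λI) = λ^2 + 2λ + 1.
repeated λ = -1 with a single eigenvector.

stable improper node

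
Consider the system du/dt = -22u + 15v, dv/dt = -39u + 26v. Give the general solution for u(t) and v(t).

u(t) = K_1e^(2t)sin(3t) - 2K_1e^(2t)cos(3t) - 2K_2e^(2t)sin(3t) - K_2e^(2t)cos(3t), v(t) = 2K_1e^(2t)sin(3t) - 3K_1e^(2t)cos(3t) - 3K_2e^(2t)sin(3t) - 2K_2e^(2t)cos(3t)

Coefficient matrix A = [[-22, 15], [-39, 26]].
Characteristic polynomial det(A - λI) = λ^2 - 4λ + 13 = 0.
Eigenvalues λ = 2 ± 3i (complex conjugate pair).
For λ=2+3i: an eigenvector is (-2,-3) - i(1,2) = (-2 - i, -3 - 2i).
A real fundamental pair from Re and Im of e^((2+3i)t)v: X_1 = e^(2t)(cos(3t)·(-2,-3) + sin(3t)·(1,2)), X_2 = e^(2t)(sin(3t)·(-2,-3) - cos(3t)·(1,2)).
General solution: K_1X_1 + K_2X_2.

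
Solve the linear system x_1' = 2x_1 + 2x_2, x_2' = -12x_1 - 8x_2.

x_1(t) = -C_1e^(-2t) - C_2e^(-4t), x_2(t) = 2C_1e^(-2t) + 3C_2e^(-4t)

Coefficient matrix A = [[2, 2], [-12, -8]].
Characteristic polynomial det(A - λI) = λ^2 + 6λ + 8 = 0.
Eigenvalues λ = -2, -4.
For λ=-2: (A-λI) row 1 is [4, 2], so an eigenvector is (-1, 2).
For λ=-4: (A-λI) row 1 is [6, 2], so an eigenvector is (-1, 3).
General solution: C_1e^(-2t)(-1,2) + C_2e^(-4t)(-1,3).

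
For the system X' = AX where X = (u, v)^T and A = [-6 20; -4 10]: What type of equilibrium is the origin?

unstable spiral

A = [[-6,20],[-4,10]]; det(A-λI) = λ^2 - 4λ + 20.
λ = 2 ± 4i: positive real part.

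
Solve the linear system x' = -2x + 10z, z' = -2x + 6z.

Coefficient matrix A = [[-2, 10], [-2, 6]].
Characteristic polynomial det(A - λI) = λ^2 - 4λ + 8 = 0.
Eigenvalues λ = 2 ± 2i (complex conjugate pair).
For λ=2+2i: an eigenvector is (1,0) - i(-2,-1) = (1 + 2i, 0 + i).
A real fundamental pair from Re and Im of e^((2+2i)t)v: X_1 = e^(2t)(cos(2t)·(1,0) + sin(2t)·(-2,-1)), X_2 = e^(2t)(sin(2t)·(1,0) - cos(2t)·(-2,-1)).
General solution: c_1X_1 + c_2X_2.

x(t) = -2c_1e^(2t)sin(2t) + c_1e^(2t)cos(2t) + c_2e^(2t)sin(2t) + 2c_2e^(2t)cos(2t), z(t) = -c_1e^(2t)sin(2t) + c_2e^(2t)cos(2t)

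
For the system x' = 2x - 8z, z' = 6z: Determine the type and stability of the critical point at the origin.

unstable node

A = [[2,-8],[0,6]]; det(A-λI) = λ^2 - 8λ + 12.
λ = 6, 2: both positive.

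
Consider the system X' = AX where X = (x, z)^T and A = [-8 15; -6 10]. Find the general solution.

x(t) = 2C_1e^(t)sin(3t) + C_1e^(t)cos(3t) + C_2e^(t)sin(3t) - 2C_2e^(t)cos(3t), z(t) = C_1e^(t)sin(3t) + C_1e^(t)cos(3t) + C_2e^(t)sin(3t) - C_2e^(t)cos(3t)

Coefficient matrix A = [[-8, 15], [-6, 10]].
Characteristic polynomial det(A - λI) = λ^2 - 2λ + 10 = 0.
Eigenvalues λ = 1 ± 3i (complex conjugate pair).
For λ=1+3i: an eigenvector is (1,1) - i(2,1) = (1 - 2i, 1 - i).
A real fundamental pair from Re and Im of e^((1+3i)t)v: X_1 = e^(t)(cos(3t)·(1,1) + sin(3t)·(2,1)), X_2 = e^(t)(sin(3t)·(1,1) - cos(3t)·(2,1)).
General solution: C_1X_1 + C_2X_2.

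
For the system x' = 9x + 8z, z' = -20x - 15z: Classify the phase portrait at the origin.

A = [[9,8],[-20,-15]]; det(A-λI) = λ^2 + 6λ + 25.
λ = -3 ± 4i: negative real part.

stable spiral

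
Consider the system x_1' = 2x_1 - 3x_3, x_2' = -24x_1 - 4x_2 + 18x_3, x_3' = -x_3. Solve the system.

Coefficient matrix A = [[2, 0, -3], [-24, -4, 18], [0, 0, -1]].
det(A - λI) = 0 gives eigenvalues λ = 2, -4, -1.
For λ=2: eigenvector (1,-4,0).
For λ=-4: eigenvector (0,1,0).
For λ=-1: eigenvector (1,-2,1).
General solution: K_1e^(2t)(1,-4,0) + K_2e^(-4t)(0,1,0) + K_3e^(-t)(1,-2,1).

x_1(t) = K_1e^(2t) + K_3e^(-t), x_2(t) = -4K_1e^(2t) + K_2e^(-4t) - 2K_3e^(-t), x_3(t) = K_3e^(-t)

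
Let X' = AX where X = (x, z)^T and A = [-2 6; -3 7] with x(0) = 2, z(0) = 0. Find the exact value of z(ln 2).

-28

A = [[-2,6],[-3,7]]; eigenvalues λ = 1, 4.
Eigenvectors: (-2,-1) for λ=1, (-1,-1) for λ=4.
From the initial condition, c_1 = -2, c_2 = 2.
z(ln 2) = (-2)(2^1)(-1) + (2)(2^4)(-1) = -28.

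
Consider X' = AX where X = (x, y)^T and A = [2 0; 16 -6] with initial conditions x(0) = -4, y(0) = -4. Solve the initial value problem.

Coefficient matrix A = [[2, 0], [16, -6]].
Characteristic polynomial det(A - λI) = λ^2 + 4λ - 12 = 0.
Eigenvalues λ = 2, -6.
For λ=2: (A-λI) row 2 is [16, -8], so an eigenvector is (1, 2).
For λ=-6: (A-λI) row 1 is [8, 0], so an eigenvector is (0, 1).
General solution: C_1e^(2t)(1,2) + C_2e^(-6t)(0,1).
Applying x(0)=-4, y(0)=-4 gives C_1=-4, C_2=4.

x(t) = -4e^(2t), y(t) = -8e^(2t) + 4e^(-6t)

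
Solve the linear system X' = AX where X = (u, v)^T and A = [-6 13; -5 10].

Coefficient matrix A = [[-6, 13], [-5, 10]].
Characteristic polynomial det(A - λI) = λ^2 - 4λ + 5 = 0.
Eigenvalues λ = 2 ± i (complex conjugate pair).
For λ=2+i: an eigenvector is (2,1) - i(-3,-2) = (2 + 3i, 1 + 2i).
A real fundamental pair from Re and Im of e^((2+i)t)v: X_1 = e^(2t)(cos(t)·(2,1) + sin(t)·(-3,-2)), X_2 = e^(2t)(sin(t)·(2,1) - cos(t)·(-3,-2)).
General solution: c_1X_1 + c_2X_2.

u(t) = -3c_1e^(2t)sin(t) + 2c_1e^(2t)cos(t) + 2c_2e^(2t)sin(t) + 3c_2e^(2t)cos(t), v(t) = -2c_1e^(2t)sin(t) + c_1e^(2t)cos(t) + c_2e^(2t)sin(t) + 2c_2e^(2t)cos(t)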